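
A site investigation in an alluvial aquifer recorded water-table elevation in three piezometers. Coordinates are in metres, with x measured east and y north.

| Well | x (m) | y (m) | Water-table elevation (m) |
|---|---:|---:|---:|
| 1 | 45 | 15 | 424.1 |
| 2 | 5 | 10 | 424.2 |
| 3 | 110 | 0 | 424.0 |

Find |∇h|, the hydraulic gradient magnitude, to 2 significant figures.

0.0035

Differences from 1: to 2 (Δx, Δy, Δh) = (-40, -5, +0.1); to 3 = (65, -15, -0.1).
Solve a·Δx + b·Δy = Δh: det = (-40)·(-15) − 65·(-5) = 925.
∂h/∂x = [(+0.1)·(-15) − (-0.1)·(-5)] / 925 = -0.002162
∂h/∂y = [(-40)·(-0.1) − 65·(+0.1)] / 925 = -0.002703
|∇h| = √(-0.002162² + -0.002703²) = 0.003461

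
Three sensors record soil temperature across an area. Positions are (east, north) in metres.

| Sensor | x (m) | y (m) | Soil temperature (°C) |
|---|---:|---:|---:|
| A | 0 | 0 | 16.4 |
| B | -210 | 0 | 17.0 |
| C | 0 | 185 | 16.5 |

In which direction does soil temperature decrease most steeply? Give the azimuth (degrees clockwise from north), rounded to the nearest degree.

∂T/∂x = (17.0 − 16.4) / (-210 − 0) = -0.002857
∂T/∂y = (16.5 − 16.4) / (185 − 0) = +0.0005405
Steepest decrease is along −∇f: components (+0.002857 E, -0.0005405 N).
Azimuth = atan2(+0.002857, -0.0005405) = 100.7° ≈ 101°.

101°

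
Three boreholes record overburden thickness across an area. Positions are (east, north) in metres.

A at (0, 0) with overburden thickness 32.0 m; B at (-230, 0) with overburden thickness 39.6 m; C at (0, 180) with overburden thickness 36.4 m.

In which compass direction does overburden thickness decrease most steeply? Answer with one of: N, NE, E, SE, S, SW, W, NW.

∂d/∂x = (39.6 − 32.0) / (-230 − 0) = -0.03304
∂d/∂y = (36.4 − 32.0) / (180 − 0) = +0.02444
Steepest decrease is along −∇f = (+0.03304 E, -0.02444 N) → southeast.

SE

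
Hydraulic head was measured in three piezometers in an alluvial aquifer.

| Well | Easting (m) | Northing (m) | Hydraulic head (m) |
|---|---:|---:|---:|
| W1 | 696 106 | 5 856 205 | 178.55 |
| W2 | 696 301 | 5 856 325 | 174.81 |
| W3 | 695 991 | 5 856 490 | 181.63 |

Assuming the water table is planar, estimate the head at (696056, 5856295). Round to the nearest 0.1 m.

Differences from W1: to W2 (Δx, Δy, Δh) = (195, 120, -3.74); to W3 = (-115, 285, +3.08).
Solve a·Δx + b·Δy = Δh: det = 195·285 − (-115)·120 = 69375.
∂h/∂x = [(-3.74)·285 − (+3.08)·120] / 69375 = -0.02069
∂h/∂y = [195·(+3.08) − (-115)·(-3.74)] / 69375 = +0.002458
h(696056, 5856295) = 178.55 + (-0.02069)·(-50) + (+0.002458)·(90) = 178.55 +1.035 +0.221 = 179.806 m.

179.8 m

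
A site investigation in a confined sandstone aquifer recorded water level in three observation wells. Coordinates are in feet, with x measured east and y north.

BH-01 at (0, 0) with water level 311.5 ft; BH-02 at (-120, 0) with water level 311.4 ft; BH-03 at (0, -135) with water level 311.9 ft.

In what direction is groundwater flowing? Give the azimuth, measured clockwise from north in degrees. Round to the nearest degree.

344°

∂h/∂x = (311.4 − 311.5) / (-120 − 0) = +0.0008333
∂h/∂y = (311.9 − 311.5) / (-135 − 0) = -0.002963
Flow direction (−∇h) has components (-0.0008333 E, +0.002963 N).
Azimuth = atan2(E, N) = atan2(-0.0008333, +0.002963) = 344.3° ≈ 344°.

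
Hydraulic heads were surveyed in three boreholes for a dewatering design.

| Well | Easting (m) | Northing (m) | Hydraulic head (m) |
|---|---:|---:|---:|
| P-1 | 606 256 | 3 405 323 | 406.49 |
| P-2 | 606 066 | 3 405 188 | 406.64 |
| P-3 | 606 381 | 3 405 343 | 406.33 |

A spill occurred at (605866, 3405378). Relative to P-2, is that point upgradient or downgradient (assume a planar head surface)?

Three-point gradient (reference P-1): Δ to P-2 = (-190, -135, +0.15), Δ to P-3 = (125, 20, -0.16).
∂h/∂x = -0.001423, ∂h/∂y = +0.0008910 (det = 13075).
Head at (605866, 3405378) = 406.49 + (-0.001423)·(-390) + (+0.0008910)·(55) = 407.09 m.
That is higher than the 406.64 m at P-2, so the point is upgradient.

upgradient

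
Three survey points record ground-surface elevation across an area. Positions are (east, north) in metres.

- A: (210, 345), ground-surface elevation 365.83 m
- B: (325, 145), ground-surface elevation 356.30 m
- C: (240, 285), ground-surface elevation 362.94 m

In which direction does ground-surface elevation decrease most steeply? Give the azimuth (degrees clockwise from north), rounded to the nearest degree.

With z = a·x + b·y + c and A as origin, the differences give:
  115·a + (-200)·b = -9.53
  30·a + (-60)·b = -2.89
Eliminate b (×(-60) and ×(-200), subtract): -900·a = -6.200 → a = ∂z/∂x = +0.006889
Back-substitute: b = ∂z/∂y = +0.05161.
Steepest decrease is along −∇f: components (-0.006889 E, -0.05161 N).
Azimuth = atan2(-0.006889, -0.05161) = 187.6° ≈ 188°.

188°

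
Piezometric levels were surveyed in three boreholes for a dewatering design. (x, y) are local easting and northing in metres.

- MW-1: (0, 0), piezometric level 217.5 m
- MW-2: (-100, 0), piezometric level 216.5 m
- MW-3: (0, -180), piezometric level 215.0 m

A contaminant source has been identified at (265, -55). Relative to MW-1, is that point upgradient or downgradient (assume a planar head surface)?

upgradient

∂h/∂x = (216.5 − 217.5) / (-100 − 0) = +0.01000
∂h/∂y = (215.0 − 217.5) / (-180 − 0) = +0.01389
Head at (265, -55) = 217.5 + (+0.01000)·(265) + (+0.01389)·(-55) = 219.39 m.
That is higher than the 217.5 m at MW-1, so the point is upgradient.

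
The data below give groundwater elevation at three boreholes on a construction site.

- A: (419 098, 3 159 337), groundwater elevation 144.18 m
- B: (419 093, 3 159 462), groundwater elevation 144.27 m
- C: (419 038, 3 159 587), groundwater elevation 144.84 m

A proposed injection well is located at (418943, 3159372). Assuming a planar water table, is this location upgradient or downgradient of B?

upgradient

Differences from A: to B (Δx, Δy, Δh) = (-5, 125, +0.09); to C = (-60, 250, +0.66).
Solve a·Δx + b·Δy = Δh: det = (-5)·250 − (-60)·125 = 6250.
∂h/∂x = [(+0.09)·250 − (+0.66)·125] / 6250 = -0.009600
∂h/∂y = [(-5)·(+0.66) − (-60)·(+0.09)] / 6250 = +0.0003360
Head at (418943, 3159372) = 144.18 + (-0.009600)·(-155) + (+0.0003360)·(35) = 145.68 m.
That is higher than the 144.27 m at B, so the point is upgradient.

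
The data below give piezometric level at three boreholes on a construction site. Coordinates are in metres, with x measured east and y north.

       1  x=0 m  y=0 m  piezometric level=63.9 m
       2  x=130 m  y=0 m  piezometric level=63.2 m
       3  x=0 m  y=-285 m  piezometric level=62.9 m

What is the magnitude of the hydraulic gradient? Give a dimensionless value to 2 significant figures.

0.0064

∂h/∂x = (63.2 − 63.9) / (130 − 0) = -0.005385
∂h/∂y = (62.9 − 63.9) / (-285 − 0) = +0.003509
|∇h| = √(-0.005385² + 0.003509²) = 0.006427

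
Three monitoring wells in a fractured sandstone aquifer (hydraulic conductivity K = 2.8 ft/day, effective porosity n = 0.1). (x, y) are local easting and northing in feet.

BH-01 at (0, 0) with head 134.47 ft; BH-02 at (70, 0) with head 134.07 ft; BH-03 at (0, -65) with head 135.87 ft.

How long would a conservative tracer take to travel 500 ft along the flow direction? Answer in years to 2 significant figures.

∂h/∂x = (134.07 − 134.47) / (70 − 0) = -0.005714
∂h/∂y = (135.87 − 134.47) / (-65 − 0) = -0.02154
|∇h| = √(-0.005714² + -0.02154²) = 0.02229
Seepage velocity v = K·i/n = 2.8 × 0.02229 / 0.1 = 0.6241 ft/day.
t = 500 / 0.6241 = 801.2 days = 2.19 years.

2.2 years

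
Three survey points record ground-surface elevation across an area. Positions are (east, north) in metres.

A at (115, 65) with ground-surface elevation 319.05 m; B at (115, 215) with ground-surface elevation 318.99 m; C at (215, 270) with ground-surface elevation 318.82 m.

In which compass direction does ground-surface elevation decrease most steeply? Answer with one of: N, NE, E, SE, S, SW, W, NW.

E

Taking A as reference: B−A = (0, 150, -0.06); C−A = (100, 205, -0.23).
Solve a·Δx + b·Δy = Δz: det = 0·205 − 100·150 = -15000.
∂z/∂x = [(-0.06)·205 − (-0.23)·150] / -15000 = -0.001480
∂z/∂y = [0·(-0.23) − 100·(-0.06)] / -15000 = -0.0004000
Steepest decrease is along −∇f = (+0.001480 E, +0.0004000 N) → east.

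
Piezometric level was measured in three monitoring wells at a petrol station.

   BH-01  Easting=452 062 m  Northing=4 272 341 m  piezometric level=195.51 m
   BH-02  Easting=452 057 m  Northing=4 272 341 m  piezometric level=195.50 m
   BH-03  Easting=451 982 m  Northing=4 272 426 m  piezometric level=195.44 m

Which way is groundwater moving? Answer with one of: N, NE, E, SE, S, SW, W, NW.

Three-point gradient (reference BH-01): Δ to BH-02 = (-5, 0, -0.01), Δ to BH-03 = (-80, 85, -0.07).
∂h/∂x = +0.002000, ∂h/∂y = +0.001059 (det = -425).
Flow = −∇h = (-0.002000 east, -0.001059 north), which points southwest.

SW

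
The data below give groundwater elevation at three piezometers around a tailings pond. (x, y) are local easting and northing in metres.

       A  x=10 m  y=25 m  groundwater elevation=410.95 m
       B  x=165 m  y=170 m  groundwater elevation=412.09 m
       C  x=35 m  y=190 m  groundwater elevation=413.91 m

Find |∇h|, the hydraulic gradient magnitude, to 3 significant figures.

With h = a·x + b·y + c and A as origin, the differences give:
  155·a + 145·b = +1.14
  25·a + 165·b = +2.96
Eliminate b (×165 and ×145, subtract): 21950·a = -241.100 → a = ∂h/∂x = -0.01098
Back-substitute: b = ∂h/∂y = +0.01960.
|∇h| = √(-0.01098² + 0.01960²) = 0.02247

0.0225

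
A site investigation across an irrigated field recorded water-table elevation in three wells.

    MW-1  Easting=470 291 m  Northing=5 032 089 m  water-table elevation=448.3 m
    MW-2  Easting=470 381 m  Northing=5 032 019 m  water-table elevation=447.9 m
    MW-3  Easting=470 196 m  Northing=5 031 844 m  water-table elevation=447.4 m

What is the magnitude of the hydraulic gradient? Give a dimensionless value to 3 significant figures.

0.00432

Differences from MW-1: to MW-2 (Δx, Δy, Δh) = (90, -70, -0.4); to MW-3 = (-95, -245, -0.9).
Determinant of the coordinate differences = 90·(-245) − (-95)·(-70) = -28700.
∂h/∂x = [(-0.4)·(-245) − (-0.9)·(-70)] / -28700 = -0.001220
∂h/∂y = [90·(-0.9) − (-95)·(-0.4)] / -28700 = +0.004146
|∇h| = √(-0.001220² + 0.004146²) = 0.004322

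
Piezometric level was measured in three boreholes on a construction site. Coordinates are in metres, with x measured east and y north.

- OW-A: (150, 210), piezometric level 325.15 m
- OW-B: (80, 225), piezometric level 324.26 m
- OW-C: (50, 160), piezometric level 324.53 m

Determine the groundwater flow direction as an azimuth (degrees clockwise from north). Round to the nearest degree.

310°

Differences from OW-A: to OW-B (Δx, Δy, Δh) = (-70, 15, -0.89); to OW-C = (-100, -50, -0.62).
Solve a·Δx + b·Δy = Δh: det = (-70)·(-50) − (-100)·15 = 5000.
∂h/∂x = [(-0.89)·(-50) − (-0.62)·15] / 5000 = +0.01076
∂h/∂y = [(-70)·(-0.62) − (-100)·(-0.89)] / 5000 = -0.009120
Flow direction (−∇h) has components (-0.01076 E, +0.009120 N).
Azimuth = atan2(E, N) = atan2(-0.01076, +0.009120) = 310.3° ≈ 310°.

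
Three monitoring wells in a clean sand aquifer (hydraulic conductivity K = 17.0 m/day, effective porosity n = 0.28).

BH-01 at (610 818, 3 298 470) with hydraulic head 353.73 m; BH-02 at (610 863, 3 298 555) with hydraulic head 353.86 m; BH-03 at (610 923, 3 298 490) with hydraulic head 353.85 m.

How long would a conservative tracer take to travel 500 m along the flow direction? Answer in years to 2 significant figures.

Differences from BH-01: to BH-02 (Δx, Δy, Δh) = (45, 85, +0.13); to BH-03 = (105, 20, +0.12).
Determinant of the coordinate differences = 45·20 − 105·85 = -8025.
∂h/∂x = [(+0.13)·20 − (+0.12)·85] / -8025 = +0.0009470
∂h/∂y = [45·(+0.12) − 105·(+0.13)] / -8025 = +0.001028
|∇h| = √(0.0009470² + 0.001028²) = 0.001398
Seepage velocity v = K·i/n = 17.0 × 0.001398 / 0.28 = 0.08488 m/day.
t = 500 / 0.08488 = 5891 days = 16.1 years.

16 years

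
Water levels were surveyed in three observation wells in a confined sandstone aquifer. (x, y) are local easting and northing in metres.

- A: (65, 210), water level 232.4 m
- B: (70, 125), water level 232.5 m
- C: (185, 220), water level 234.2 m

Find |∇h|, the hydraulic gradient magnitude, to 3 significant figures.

0.0150

Differences from A: to B (Δx, Δy, Δh) = (5, -85, +0.1); to C = (120, 10, +1.8).
Solve a·Δx + b·Δy = Δh: det = 5·10 − 120·(-85) = 10250.
∂h/∂x = [(+0.1)·10 − (+1.8)·(-85)] / 10250 = +0.01502
∂h/∂y = [5·(+1.8) − 120·(+0.1)] / 10250 = -0.0002927
|∇h| = √(0.01502² + -0.0002927²) = 0.01502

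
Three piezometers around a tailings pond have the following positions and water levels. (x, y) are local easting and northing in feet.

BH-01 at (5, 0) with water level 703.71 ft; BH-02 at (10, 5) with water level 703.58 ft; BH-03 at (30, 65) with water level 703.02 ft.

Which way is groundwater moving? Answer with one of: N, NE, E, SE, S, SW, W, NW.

E

Taking BH-01 as reference: BH-02−BH-01 = (5, 5, -0.13); BH-03−BH-01 = (25, 65, -0.69).
Determinant of the coordinate differences = 5·65 − 25·5 = 200.
∂h/∂x = [(-0.13)·65 − (-0.69)·5] / 200 = -0.02500
∂h/∂y = [5·(-0.69) − 25·(-0.13)] / 200 = -0.001000
Flow = −∇h = (+0.02500 east, +0.001000 north), which points east.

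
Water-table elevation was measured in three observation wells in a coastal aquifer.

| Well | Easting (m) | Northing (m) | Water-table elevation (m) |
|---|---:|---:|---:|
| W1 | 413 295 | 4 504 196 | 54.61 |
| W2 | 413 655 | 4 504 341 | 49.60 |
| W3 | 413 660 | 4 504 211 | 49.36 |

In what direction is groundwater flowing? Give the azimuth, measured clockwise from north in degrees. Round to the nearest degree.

095°

With h = a·x + b·y + c and W1 as origin, the differences give:
  360·a + 145·b = -5.01
  365·a + 15·b = -5.25
Eliminate b (×15 and ×145, subtract): -47525·a = 686.100 → a = ∂h/∂x = -0.01444
Back-substitute: b = ∂h/∂y = +0.001291.
Flow direction (−∇h) has components (+0.01444 E, -0.001291 N).
Azimuth = atan2(E, N) = atan2(+0.01444, -0.001291) = 95.1° ≈ 095°.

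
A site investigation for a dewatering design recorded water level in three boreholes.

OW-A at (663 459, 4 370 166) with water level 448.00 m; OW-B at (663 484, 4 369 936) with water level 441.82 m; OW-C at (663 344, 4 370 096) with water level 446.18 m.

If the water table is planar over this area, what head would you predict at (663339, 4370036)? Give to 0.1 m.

Taking OW-A as reference: OW-B−OW-A = (25, -230, -6.18); OW-C−OW-A = (-115, -70, -1.82).
Solve a·Δx + b·Δy = Δh: det = 25·(-70) − (-115)·(-230) = -28200.
∂h/∂x = [(-6.18)·(-70) − (-1.82)·(-230)] / -28200 = -0.0004965
∂h/∂y = [25·(-1.82) − (-115)·(-6.18)] / -28200 = +0.02682
h(663339, 4370036) = 448.00 + (-0.0004965)·(-120) + (+0.02682)·(-130) = 448.00 +0.060 -3.486 = 444.574 m.

444.6 m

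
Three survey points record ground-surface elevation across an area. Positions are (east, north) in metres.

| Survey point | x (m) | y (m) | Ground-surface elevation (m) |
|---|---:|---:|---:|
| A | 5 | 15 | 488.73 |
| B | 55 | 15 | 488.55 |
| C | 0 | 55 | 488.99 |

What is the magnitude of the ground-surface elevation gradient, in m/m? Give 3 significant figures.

0.00704 m/m

Three-point gradient (reference A): Δ to B = (50, 0, -0.18), Δ to C = (-5, 40, +0.26).
∂z/∂x = -0.003600, ∂z/∂y = +0.006050 (det = 2000).
|∇f| = √(-0.003600² + 0.006050²) = 0.00704 m/m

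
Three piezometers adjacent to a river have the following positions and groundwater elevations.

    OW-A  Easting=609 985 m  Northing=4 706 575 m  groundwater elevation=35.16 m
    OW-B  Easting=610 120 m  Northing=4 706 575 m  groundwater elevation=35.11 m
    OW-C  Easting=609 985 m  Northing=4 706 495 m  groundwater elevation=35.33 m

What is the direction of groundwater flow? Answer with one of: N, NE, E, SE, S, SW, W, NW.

N

∂h/∂x = (35.11 − 35.16) / (610120 − 609985) = -0.0003704
∂h/∂y = (35.33 − 35.16) / (4706495 − 4706575) = -0.002125
Flow = −∇h = (+0.0003704 east, +0.002125 north), which points north.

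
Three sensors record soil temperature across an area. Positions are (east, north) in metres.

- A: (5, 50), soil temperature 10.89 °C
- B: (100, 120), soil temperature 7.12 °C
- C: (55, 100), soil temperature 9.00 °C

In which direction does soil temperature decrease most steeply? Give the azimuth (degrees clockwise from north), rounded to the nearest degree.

099°

Taking A as reference: B−A = (95, 70, -3.77); C−A = (50, 50, -1.89).
Determinant of the coordinate differences = 95·50 − 50·70 = 1250.
∂T/∂x = [(-3.77)·50 − (-1.89)·70] / 1250 = -0.04496
∂T/∂y = [95·(-1.89) − 50·(-3.77)] / 1250 = +0.007160
Steepest decrease is along −∇f: components (+0.04496 E, -0.007160 N).
Azimuth = atan2(+0.04496, -0.007160) = 99.0° ≈ 099°.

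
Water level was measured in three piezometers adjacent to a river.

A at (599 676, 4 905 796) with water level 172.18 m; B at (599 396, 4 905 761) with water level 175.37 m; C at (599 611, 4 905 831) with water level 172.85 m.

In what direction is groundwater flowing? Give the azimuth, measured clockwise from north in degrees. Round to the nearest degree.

Three-point gradient (reference A): Δ to B = (-280, -35, +3.19), Δ to C = (-65, 35, +0.67).
∂h/∂x = -0.01119, ∂h/∂y = -0.001636 (det = -12075).
Flow direction (−∇h) has components (+0.01119 E, +0.001636 N).
Azimuth = atan2(E, N) = atan2(+0.01119, +0.001636) = 81.7° ≈ 082°.

082°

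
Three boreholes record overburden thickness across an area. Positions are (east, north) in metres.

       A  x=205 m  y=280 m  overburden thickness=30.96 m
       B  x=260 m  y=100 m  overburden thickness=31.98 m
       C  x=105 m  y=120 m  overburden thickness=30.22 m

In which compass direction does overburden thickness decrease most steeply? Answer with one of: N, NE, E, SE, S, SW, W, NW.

W

Differences from A: to B (Δx, Δy, Δh) = (55, -180, +1.02); to C = (-100, -160, -0.74).
Determinant of the coordinate differences = 55·(-160) − (-100)·(-180) = -26800.
∂d/∂x = [(+1.02)·(-160) − (-0.74)·(-180)] / -26800 = +0.01106
∂d/∂y = [55·(-0.74) − (-100)·(+1.02)] / -26800 = -0.002287
Steepest decrease is along −∇f = (-0.01106 E, +0.002287 N) → west.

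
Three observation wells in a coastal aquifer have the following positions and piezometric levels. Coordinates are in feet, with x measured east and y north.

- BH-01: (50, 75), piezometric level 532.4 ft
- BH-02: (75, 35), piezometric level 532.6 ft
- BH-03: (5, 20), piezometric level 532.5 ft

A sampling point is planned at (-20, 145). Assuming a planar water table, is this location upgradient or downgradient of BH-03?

downgradient

Taking BH-01 as reference: BH-02−BH-01 = (25, -40, +0.2); BH-03−BH-01 = (-45, -55, +0.1).
Determinant of the coordinate differences = 25·(-55) − (-45)·(-40) = -3175.
∂h/∂x = [(+0.2)·(-55) − (+0.1)·(-40)] / -3175 = +0.002205
∂h/∂y = [25·(+0.1) − (-45)·(+0.2)] / -3175 = -0.003622
Head at (-20, 145) = 532.4 + (+0.002205)·(-70) + (-0.003622)·(70) = 531.99 ft.
That is lower than the 532.5 ft at BH-03, so the point is downgradient.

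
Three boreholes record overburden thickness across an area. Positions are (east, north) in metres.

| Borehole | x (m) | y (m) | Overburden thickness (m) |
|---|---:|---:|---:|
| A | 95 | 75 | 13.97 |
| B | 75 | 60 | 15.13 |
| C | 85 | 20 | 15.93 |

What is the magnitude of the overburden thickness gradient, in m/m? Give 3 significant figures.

Differences from A: to B (Δx, Δy, Δh) = (-20, -15, +1.16); to C = (-10, -55, +1.96).
Determinant of the coordinate differences = (-20)·(-55) − (-10)·(-15) = 950.
∂d/∂x = [(+1.16)·(-55) − (+1.96)·(-15)] / 950 = -0.03621
∂d/∂y = [(-20)·(+1.96) − (-10)·(+1.16)] / 950 = -0.02905
|∇f| = √(-0.03621² + -0.02905²) = 0.04642 m/m

0.0464 m/m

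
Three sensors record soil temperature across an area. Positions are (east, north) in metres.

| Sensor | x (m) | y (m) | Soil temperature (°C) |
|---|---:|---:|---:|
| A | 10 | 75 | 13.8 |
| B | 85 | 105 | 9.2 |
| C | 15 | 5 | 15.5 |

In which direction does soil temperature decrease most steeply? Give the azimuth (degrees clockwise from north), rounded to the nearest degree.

061°

Taking A as reference: B−A = (75, 30, -4.6); C−A = (5, -70, +1.7).
Determinant of the coordinate differences = 75·(-70) − 5·30 = -5400.
∂T/∂x = [(-4.6)·(-70) − (+1.7)·30] / -5400 = -0.05019
∂T/∂y = [75·(+1.7) − 5·(-4.6)] / -5400 = -0.02787
Steepest decrease is along −∇f: components (+0.05019 E, +0.02787 N).
Azimuth = atan2(+0.05019, +0.02787) = 61.0° ≈ 061°.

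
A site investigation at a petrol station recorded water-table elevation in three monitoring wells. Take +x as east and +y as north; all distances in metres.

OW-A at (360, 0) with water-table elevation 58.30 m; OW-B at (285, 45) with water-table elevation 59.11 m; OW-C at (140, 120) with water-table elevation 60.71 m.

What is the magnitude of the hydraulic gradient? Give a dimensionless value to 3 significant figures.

Taking OW-A as reference: OW-B−OW-A = (-75, 45, +0.81); OW-C−OW-A = (-220, 120, +2.41).
Solve a·Δx + b·Δy = Δh: det = (-75)·120 − (-220)·45 = 900.
∂h/∂x = [(+0.81)·120 − (+2.41)·45] / 900 = -0.01250
∂h/∂y = [(-75)·(+2.41) − (-220)·(+0.81)] / 900 = -0.002833
|∇h| = √(-0.01250² + -0.002833²) = 0.01282

0.0128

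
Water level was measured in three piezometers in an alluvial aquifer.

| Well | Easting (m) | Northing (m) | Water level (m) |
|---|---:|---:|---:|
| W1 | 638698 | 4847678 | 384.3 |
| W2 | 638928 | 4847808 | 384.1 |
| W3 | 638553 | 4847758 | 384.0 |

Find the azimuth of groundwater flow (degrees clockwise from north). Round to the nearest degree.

With h = a·x + b·y + c and W1 as origin, the differences give:
  230·a + 130·b = -0.2
  (-145)·a + 80·b = -0.3
Eliminate b (×80 and ×130, subtract): 37250·a = 23.00 → a = ∂h/∂x = +0.0006174
Back-substitute: b = ∂h/∂y = -0.002631.
Flow direction (−∇h) has components (-0.0006174 E, +0.002631 N).
Azimuth = atan2(E, N) = atan2(-0.0006174, +0.002631) = 346.8° ≈ 347°.

347°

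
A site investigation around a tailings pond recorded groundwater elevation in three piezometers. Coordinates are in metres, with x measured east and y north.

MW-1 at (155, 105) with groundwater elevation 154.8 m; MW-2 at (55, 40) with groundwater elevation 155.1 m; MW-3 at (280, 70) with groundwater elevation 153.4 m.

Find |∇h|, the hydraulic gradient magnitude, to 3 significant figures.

With h = a·x + b·y + c and MW-1 as origin, the differences give:
  (-100)·a + (-65)·b = +0.3
  125·a + (-35)·b = -1.4
Eliminate b (×(-35) and ×(-65), subtract): 11625·a = -101.50 → a = ∂h/∂x = -0.008731
Back-substitute: b = ∂h/∂y = +0.008817.
|∇h| = √(-0.008731² + 0.008817²) = 0.01241

0.0124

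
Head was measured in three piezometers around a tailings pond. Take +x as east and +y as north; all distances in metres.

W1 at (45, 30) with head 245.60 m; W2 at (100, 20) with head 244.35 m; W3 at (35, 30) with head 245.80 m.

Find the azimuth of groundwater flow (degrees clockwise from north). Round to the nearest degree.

127°

With h = a·x + b·y + c and W1 as origin, the differences give:
  55·a + (-10)·b = -1.25
  (-10)·a + 0·b = +0.20
Eliminate b (×0 and ×(-10), subtract): -100·a = 2.000 → a = ∂h/∂x = -0.02000
Back-substitute: b = ∂h/∂y = +0.01500.
Flow direction (−∇h) has components (+0.02000 E, -0.01500 N).
Azimuth = atan2(E, N) = atan2(+0.02000, -0.01500) = 126.9° ≈ 127°.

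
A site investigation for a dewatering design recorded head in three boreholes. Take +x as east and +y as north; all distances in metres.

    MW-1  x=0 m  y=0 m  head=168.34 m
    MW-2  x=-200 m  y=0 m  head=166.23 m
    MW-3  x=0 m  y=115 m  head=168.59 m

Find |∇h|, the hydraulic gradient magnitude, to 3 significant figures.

0.0108

∂h/∂x = (166.23 − 168.34) / (-200 − 0) = +0.01055
∂h/∂y = (168.59 − 168.34) / (115 − 0) = +0.002174
|∇h| = √(0.01055² + 0.002174²) = 0.01077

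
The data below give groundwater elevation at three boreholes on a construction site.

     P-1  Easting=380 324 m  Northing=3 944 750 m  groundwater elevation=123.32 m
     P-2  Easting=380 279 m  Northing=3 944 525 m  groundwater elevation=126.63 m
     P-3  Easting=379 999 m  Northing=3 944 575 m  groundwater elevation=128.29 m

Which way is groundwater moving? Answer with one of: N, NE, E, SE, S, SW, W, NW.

Taking P-1 as reference: P-2−P-1 = (-45, -225, +3.31); P-3−P-1 = (-325, -175, +4.97).
Determinant of the coordinate differences = (-45)·(-175) − (-325)·(-225) = -65250.
∂h/∂x = [(+3.31)·(-175) − (+4.97)·(-225)] / -65250 = -0.008261
∂h/∂y = [(-45)·(+4.97) − (-325)·(+3.31)] / -65250 = -0.01306
Flow = −∇h = (+0.008261 east, +0.01306 north), which points northeast.

NE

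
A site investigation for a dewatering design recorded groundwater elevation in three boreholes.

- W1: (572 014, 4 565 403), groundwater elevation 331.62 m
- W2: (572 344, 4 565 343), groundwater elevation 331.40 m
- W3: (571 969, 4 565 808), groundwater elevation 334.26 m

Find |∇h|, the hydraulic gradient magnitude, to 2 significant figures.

0.0066

Taking W1 as reference: W2−W1 = (330, -60, -0.22); W3−W1 = (-45, 405, +2.64).
Determinant of the coordinate differences = 330·405 − (-45)·(-60) = 130950.
∂h/∂x = [(-0.22)·405 − (+2.64)·(-60)] / 130950 = +0.0005292
∂h/∂y = [330·(+2.64) − (-45)·(-0.22)] / 130950 = +0.006577
|∇h| = √(0.0005292² + 0.006577²) = 0.006598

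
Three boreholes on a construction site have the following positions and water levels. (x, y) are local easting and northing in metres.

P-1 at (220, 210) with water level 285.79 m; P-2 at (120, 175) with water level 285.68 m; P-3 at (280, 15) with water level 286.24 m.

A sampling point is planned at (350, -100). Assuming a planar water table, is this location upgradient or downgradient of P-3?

upgradient

Differences from P-1: to P-2 (Δx, Δy, Δh) = (-100, -35, -0.11); to P-3 = (60, -195, +0.45).
Determinant of the coordinate differences = (-100)·(-195) − 60·(-35) = 21600.
∂h/∂x = [(-0.11)·(-195) − (+0.45)·(-35)] / 21600 = +0.001722
∂h/∂y = [(-100)·(+0.45) − 60·(-0.11)] / 21600 = -0.001778
Head at (350, -100) = 285.79 + (+0.001722)·(130) + (-0.001778)·(-310) = 286.56 m.
That is higher than the 286.24 m at P-3, so the point is upgradient.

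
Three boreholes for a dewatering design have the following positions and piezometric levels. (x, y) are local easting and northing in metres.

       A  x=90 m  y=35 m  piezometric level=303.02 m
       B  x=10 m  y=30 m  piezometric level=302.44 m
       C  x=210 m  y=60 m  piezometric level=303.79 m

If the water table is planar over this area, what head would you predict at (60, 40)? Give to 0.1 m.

302.8 m

With h = a·x + b·y + c and A as origin, the differences give:
  (-80)·a + (-5)·b = -0.58
  120·a + 25·b = +0.77
Eliminate b (×25 and ×(-5), subtract): -1400·a = -10.650 → a = ∂h/∂x = +0.007607
Back-substitute: b = ∂h/∂y = -0.005714.
h(60, 40) = 303.02 + (+0.007607)·(-30) + (-0.005714)·(5) = 303.02 -0.228 -0.029 = 302.763 m.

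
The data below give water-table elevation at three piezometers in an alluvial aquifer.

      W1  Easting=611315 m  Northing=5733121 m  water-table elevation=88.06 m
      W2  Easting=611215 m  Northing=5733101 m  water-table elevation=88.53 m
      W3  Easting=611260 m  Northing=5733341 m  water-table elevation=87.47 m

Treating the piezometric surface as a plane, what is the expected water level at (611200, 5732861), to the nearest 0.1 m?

Differences from W1: to W2 (Δx, Δy, Δh) = (-100, -20, +0.47); to W3 = (-55, 220, -0.59).
Determinant of the coordinate differences = (-100)·220 − (-55)·(-20) = -23100.
∂h/∂x = [(+0.47)·220 − (-0.59)·(-20)] / -23100 = -0.003965
∂h/∂y = [(-100)·(-0.59) − (-55)·(+0.47)] / -23100 = -0.003673
h(611200, 5732861) = 88.06 + (-0.003965)·(-115) + (-0.003673)·(-260) = 88.06 +0.456 +0.955 = 89.471 m.

89.5 m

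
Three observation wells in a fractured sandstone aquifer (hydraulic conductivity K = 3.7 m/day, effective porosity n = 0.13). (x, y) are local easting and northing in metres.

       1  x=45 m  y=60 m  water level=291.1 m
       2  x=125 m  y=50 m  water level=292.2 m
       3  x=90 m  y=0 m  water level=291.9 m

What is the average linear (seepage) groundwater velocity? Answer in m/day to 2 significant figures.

0.39 m/day

Three-point gradient (reference 1): Δ to 2 = (80, -10, +1.1), Δ to 3 = (45, -60, +0.8).
∂h/∂x = +0.01333, ∂h/∂y = -0.003333 (det = -4350).
|∇h| = √(0.01333² + -0.003333²) = 0.01374
Seepage velocity v = K·i/n = 3.7 × 0.01374 / 0.13 = 0.3911 m/day.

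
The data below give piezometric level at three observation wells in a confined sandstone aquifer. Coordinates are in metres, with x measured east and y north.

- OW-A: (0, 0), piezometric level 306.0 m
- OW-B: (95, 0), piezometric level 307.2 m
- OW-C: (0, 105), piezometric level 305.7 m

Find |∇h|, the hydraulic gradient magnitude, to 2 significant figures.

∂h/∂x = (307.2 − 306.0) / (95 − 0) = +0.01263
∂h/∂y = (305.7 − 306.0) / (105 − 0) = -0.002857
|∇h| = √(0.01263² + -0.002857²) = 0.01295

0.013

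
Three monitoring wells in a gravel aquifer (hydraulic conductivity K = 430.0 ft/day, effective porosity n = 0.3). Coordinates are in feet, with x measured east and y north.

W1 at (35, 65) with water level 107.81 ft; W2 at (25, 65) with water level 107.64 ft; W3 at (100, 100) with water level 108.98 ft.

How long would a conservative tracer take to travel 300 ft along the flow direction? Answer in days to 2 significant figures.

12 days

Differences from W1: to W2 (Δx, Δy, Δh) = (-10, 0, -0.17); to W3 = (65, 35, +1.17).
Determinant of the coordinate differences = (-10)·35 − 65·0 = -350.
∂h/∂x = [(-0.17)·35 − (+1.17)·0] / -350 = +0.01700
∂h/∂y = [(-10)·(+1.17) − 65·(-0.17)] / -350 = +0.001857
|∇h| = √(0.01700² + 0.001857²) = 0.0171
Seepage velocity v = K·i/n = 430.0 × 0.0171 / 0.3 = 24.51 ft/day.
t = 300 / 24.51 = 12.24 days.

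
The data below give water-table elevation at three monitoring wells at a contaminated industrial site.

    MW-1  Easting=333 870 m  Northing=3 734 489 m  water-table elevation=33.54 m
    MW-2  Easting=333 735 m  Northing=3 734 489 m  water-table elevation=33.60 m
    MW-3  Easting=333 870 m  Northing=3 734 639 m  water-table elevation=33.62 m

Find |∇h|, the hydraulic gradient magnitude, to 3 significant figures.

0.000694

∂h/∂x = (33.60 − 33.54) / (333735 − 333870) = -0.0004444
∂h/∂y = (33.62 − 33.54) / (3734639 − 3734489) = +0.0005333
|∇h| = √(-0.0004444² + 0.0005333²) = 0.0006942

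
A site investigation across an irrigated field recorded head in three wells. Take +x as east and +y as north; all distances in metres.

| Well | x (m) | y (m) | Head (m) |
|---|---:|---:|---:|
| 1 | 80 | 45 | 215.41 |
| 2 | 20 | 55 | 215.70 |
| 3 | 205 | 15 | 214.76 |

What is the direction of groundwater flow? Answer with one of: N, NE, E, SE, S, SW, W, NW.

SE

Three-point gradient (reference 1): Δ to 2 = (-60, 10, +0.29), Δ to 3 = (125, -30, -0.65).
∂h/∂x = -0.004000, ∂h/∂y = +0.005000 (det = 550).
Flow = −∇h = (+0.004000 east, -0.005000 north), which points southeast.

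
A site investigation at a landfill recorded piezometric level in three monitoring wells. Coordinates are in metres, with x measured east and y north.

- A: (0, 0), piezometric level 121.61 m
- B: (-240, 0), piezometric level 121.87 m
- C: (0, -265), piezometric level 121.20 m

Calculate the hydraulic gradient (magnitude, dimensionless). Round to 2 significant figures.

0.0019

∂h/∂x = (121.87 − 121.61) / (-240 − 0) = -0.001083
∂h/∂y = (121.20 − 121.61) / (-265 − 0) = +0.001547
|∇h| = √(-0.001083² + 0.001547²) = 0.001888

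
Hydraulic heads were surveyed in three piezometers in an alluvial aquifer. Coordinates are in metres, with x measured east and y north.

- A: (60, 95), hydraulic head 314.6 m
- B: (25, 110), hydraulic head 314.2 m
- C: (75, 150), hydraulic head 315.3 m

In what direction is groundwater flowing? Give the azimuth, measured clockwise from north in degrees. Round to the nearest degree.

Differences from A: to B (Δx, Δy, Δh) = (-35, 15, -0.4); to C = (15, 55, +0.7).
Solve a·Δx + b·Δy = Δh: det = (-35)·55 − 15·15 = -2150.
∂h/∂x = [(-0.4)·55 − (+0.7)·15] / -2150 = +0.01512
∂h/∂y = [(-35)·(+0.7) − 15·(-0.4)] / -2150 = +0.008605
Flow direction (−∇h) has components (-0.01512 E, -0.008605 N).
Azimuth = atan2(E, N) = atan2(-0.01512, -0.008605) = 240.4° ≈ 240°.

240°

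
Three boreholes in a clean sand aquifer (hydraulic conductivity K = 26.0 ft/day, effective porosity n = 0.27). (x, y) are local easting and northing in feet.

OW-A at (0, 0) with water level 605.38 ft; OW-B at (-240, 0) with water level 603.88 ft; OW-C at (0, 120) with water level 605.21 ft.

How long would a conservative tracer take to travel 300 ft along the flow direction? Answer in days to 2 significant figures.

490 days

∂h/∂x = (603.88 − 605.38) / (-240 − 0) = +0.006250
∂h/∂y = (605.21 − 605.38) / (120 − 0) = -0.001417
|∇h| = √(0.006250² + -0.001417²) = 0.006409
Seepage velocity v = K·i/n = 26.0 × 0.006409 / 0.27 = 0.6172 ft/day.
t = 300 / 0.6172 = 486.1 days.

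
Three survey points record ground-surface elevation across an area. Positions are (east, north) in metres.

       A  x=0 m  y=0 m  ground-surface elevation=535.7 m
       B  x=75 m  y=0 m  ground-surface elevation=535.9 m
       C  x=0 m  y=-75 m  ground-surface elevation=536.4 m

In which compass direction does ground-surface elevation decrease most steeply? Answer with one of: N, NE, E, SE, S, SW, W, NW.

∂z/∂x = (535.9 − 535.7) / (75 − 0) = +0.002667
∂z/∂y = (536.4 − 535.7) / (-75 − 0) = -0.009333
Steepest decrease is along −∇f = (-0.002667 E, +0.009333 N) → north.

N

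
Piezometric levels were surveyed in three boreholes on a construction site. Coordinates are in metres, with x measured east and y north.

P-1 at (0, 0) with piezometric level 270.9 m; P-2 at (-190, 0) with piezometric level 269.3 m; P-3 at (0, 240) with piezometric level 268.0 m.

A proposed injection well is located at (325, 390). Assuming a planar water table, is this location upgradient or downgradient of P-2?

∂h/∂x = (269.3 − 270.9) / (-190 − 0) = +0.008421
∂h/∂y = (268.0 − 270.9) / (240 − 0) = -0.01208
Head at (325, 390) = 270.9 + (+0.008421)·(325) + (-0.01208)·(390) = 268.92 m.
That is lower than the 269.3 m at P-2, so the point is downgradient.

downgradient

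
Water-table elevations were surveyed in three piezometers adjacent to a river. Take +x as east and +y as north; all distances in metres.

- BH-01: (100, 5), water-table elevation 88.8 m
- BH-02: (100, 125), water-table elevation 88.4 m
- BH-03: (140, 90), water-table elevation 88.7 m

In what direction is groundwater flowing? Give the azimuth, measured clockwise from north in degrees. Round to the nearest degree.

306°

Differences from BH-01: to BH-02 (Δx, Δy, Δh) = (0, 120, -0.4); to BH-03 = (40, 85, -0.1).
Solve a·Δx + b·Δy = Δh: det = 0·85 − 40·120 = -4800.
∂h/∂x = [(-0.4)·85 − (-0.1)·120] / -4800 = +0.004583
∂h/∂y = [0·(-0.1) − 40·(-0.4)] / -4800 = -0.003333
Flow direction (−∇h) has components (-0.004583 E, +0.003333 N).
Azimuth = atan2(E, N) = atan2(-0.004583, +0.003333) = 306.0° ≈ 306°.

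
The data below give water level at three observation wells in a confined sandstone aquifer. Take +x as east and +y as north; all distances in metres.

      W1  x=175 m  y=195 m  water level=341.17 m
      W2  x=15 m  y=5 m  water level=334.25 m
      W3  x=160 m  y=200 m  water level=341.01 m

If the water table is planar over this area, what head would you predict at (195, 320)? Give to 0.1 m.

Taking W1 as reference: W2−W1 = (-160, -190, -6.92); W3−W1 = (-15, 5, -0.16).
Determinant of the coordinate differences = (-160)·5 − (-15)·(-190) = -3650.
∂h/∂x = [(-6.92)·5 − (-0.16)·(-190)] / -3650 = +0.01781
∂h/∂y = [(-160)·(-0.16) − (-15)·(-6.92)] / -3650 = +0.02142
h(195, 320) = 341.17 + (+0.01781)·(20) + (+0.02142)·(125) = 341.17 +0.356 +2.678 = 344.204 m.

344.2 m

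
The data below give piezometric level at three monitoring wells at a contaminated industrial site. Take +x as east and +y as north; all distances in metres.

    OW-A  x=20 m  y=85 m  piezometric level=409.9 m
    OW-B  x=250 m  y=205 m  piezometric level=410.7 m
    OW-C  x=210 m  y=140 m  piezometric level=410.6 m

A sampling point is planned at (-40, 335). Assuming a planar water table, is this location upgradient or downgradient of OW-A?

With h = a·x + b·y + c and OW-A as origin, the differences give:
  230·a + 120·b = +0.8
  190·a + 55·b = +0.7
Eliminate b (×55 and ×120, subtract): -10150·a = -40.00 → a = ∂h/∂x = +0.003941
Back-substitute: b = ∂h/∂y = -0.0008867.
Head at (-40, 335) = 409.9 + (+0.003941)·(-60) + (-0.0008867)·(250) = 409.44 m.
That is lower than the 409.9 m at OW-A, so the point is downgradient.

downgradient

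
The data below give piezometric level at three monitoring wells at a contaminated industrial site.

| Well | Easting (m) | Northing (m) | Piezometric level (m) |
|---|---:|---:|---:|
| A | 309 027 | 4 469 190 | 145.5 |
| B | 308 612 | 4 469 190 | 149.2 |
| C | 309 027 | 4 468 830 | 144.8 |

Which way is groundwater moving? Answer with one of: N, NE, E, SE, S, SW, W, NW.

E

∂h/∂x = (149.2 − 145.5) / (308612 − 309027) = -0.008916
∂h/∂y = (144.8 − 145.5) / (4468830 − 4469190) = +0.001944
Flow = −∇h = (+0.008916 east, -0.001944 north), which points east.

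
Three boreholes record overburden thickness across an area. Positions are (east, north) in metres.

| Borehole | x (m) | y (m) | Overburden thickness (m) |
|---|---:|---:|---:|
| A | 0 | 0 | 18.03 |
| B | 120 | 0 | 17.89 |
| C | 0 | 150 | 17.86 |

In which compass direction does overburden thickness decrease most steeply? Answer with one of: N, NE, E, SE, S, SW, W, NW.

∂d/∂x = (17.89 − 18.03) / (120 − 0) = -0.001167
∂d/∂y = (17.86 − 18.03) / (150 − 0) = -0.001133
Steepest decrease is along −∇f = (+0.001167 E, +0.001133 N) → northeast.

NE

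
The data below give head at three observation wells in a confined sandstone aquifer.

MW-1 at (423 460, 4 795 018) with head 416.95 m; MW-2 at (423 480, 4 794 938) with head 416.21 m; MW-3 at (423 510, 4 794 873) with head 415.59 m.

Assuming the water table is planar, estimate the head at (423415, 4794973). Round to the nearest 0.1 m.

With h = a·x + b·y + c and MW-1 as origin, the differences give:
  20·a + (-80)·b = -0.74
  50·a + (-145)·b = -1.36
Eliminate b (×(-145) and ×(-80), subtract): 1100·a = -1.500 → a = ∂h/∂x = -0.001364
Back-substitute: b = ∂h/∂y = +0.008909.
h(423415, 4794973) = 416.95 + (-0.001364)·(-45) + (+0.008909)·(-45) = 416.95 +0.061 -0.401 = 416.610 m.

416.6 m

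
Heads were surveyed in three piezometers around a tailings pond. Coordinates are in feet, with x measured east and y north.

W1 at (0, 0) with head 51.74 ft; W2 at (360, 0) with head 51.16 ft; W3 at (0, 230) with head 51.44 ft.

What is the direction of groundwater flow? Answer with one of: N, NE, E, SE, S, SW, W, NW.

NE

∂h/∂x = (51.16 − 51.74) / (360 − 0) = -0.001611
∂h/∂y = (51.44 − 51.74) / (230 − 0) = -0.001304
Flow = −∇h = (+0.001611 east, +0.001304 north), which points northeast.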